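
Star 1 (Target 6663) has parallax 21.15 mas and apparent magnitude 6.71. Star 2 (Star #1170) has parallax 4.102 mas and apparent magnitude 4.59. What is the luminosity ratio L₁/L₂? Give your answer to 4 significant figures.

L₁/L₂ = 0.005338

d₁ = 1/p₁ = 1/0.02115″ = 47.281 pc; d₂ = 1/p₂ = 1/0.004102″ = 243.78 pc.
M₁ = m₁ − 5 log₁₀ d₁ + 5 = 6.71 − 8.3734 + 5 = 3.3366.
M₂ = 4.59 − 11.9350 + 5 = -2.3450.
L₁/L₂ = 10^(0.4(M₂ − M₁)) = 10^(0.4 × (-5.6816)) = 10^(-2.27264) = 0.0053378.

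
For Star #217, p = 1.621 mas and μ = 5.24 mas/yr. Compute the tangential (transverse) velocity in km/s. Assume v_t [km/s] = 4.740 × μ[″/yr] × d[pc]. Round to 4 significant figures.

d = 1/p = 1/0.001621″ = 616.9 pc.
μ = 5.24 mas/yr = 0.00524 ″/yr.
v_t = 4.74 × μ × d = 4.74 × 0.00524 × 616.9 = 15.322 km/s.

15.32 km/s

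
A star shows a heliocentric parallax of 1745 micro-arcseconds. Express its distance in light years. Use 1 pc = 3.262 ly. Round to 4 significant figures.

1869 light years

p = 1745 micro-arcseconds = 0.001745 arcsec.
d = 1/p = 1/0.001745 = 573.07 pc.
In light-years: 573.07 × 3.262 = 1869.4 ly.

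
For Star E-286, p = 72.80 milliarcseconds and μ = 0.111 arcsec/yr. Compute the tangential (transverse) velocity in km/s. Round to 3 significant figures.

d = 1/p = 1/0.07280″ = 13.736 pc.
v_t = 4.74 × μ × d = 4.74 × 0.111 × 13.736 = 7.2271 km/s.

7.23 km/s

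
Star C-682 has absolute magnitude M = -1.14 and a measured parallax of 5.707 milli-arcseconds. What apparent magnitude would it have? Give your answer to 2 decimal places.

m = 5.08

d = 1/p = 1/0.005707″ = 175.22 pc.
m − M = 5 log₁₀ d − 5 = 5 log₁₀(175.22) − 5 = 11.2179 − 5 = 6.2179.
m = M + (m − M) = -1.14 + 6.2179 = 5.08.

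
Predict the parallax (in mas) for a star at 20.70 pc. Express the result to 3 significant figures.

p = 1/d = 1/20.7 = 0.048309 arcsec.
= 0.048309 × 1000 = 48.309 mas.

48.3 mas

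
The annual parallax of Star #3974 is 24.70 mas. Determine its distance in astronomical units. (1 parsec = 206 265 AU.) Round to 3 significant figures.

p = 24.70 mas = 0.02470 arcsec.
d = 1/p = 1/0.02470 = 40.486 pc.
In AU: 40.486 × 206265 = 8.3508 × 10^6 AU.

8.35 × 10^6 AU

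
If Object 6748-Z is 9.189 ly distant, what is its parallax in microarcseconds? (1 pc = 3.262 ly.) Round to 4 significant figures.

d = 9.189 ly ÷ 3.262 = 2.817 pc.
p = 1/d = 1/2.817 = 0.35499 arcsec.
= 0.35499 × 10⁶ = 3.5499 × 10^5 μas.

355000 μas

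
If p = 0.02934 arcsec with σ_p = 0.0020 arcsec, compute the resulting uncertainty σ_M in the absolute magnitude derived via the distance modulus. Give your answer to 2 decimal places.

σ_M = 0.15 mag

M = m − 5 log₁₀ d + 5 = m + 5 log₁₀ p + 5, so ∂M/∂p = 5/(p ln 10).
σ_M = (5/ln 10) · (σ_p/p) = 2.1715 × 0.0020/0.02934 = 2.1715 × 0.068166 = 0.14802.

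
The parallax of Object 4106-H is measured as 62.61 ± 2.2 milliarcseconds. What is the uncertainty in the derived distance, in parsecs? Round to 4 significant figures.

0.5612 pc

d = 1/p, so σ_d = σ_p / p².
σ_d = 0.00220 / (0.06261)² = 0.00220 / 0.00392 = 0.56122 pc.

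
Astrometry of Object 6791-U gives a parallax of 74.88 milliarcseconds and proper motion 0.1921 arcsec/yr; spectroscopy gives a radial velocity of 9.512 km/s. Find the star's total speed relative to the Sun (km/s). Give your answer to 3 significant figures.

d = 1/p = 1/0.07488″ = 13.355 pc.
v_t = 4.740 μ d = 4.740 × 0.1921 × 13.355 = 12.16 km/s.
v = √(v_r² + v_t²) = √(9.512² + 12.16²) = √238.344 = 15.438 km/s.

15.4 km/s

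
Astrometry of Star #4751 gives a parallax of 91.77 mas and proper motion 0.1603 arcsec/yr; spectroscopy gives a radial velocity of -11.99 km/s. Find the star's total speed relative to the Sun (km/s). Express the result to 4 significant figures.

14.57 km/s

d = 1/p = 1/0.09177″ = 10.897 pc.
v_t = 4.740 μ d = 4.740 × 0.1603 × 10.897 = 8.2798 km/s.
v = √(v_r² + v_t²) = √((-11.99)² + 8.2798²) = √212.315 = 14.571 km/s.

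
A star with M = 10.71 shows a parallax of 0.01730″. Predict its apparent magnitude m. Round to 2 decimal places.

d = 1/p = 1/0.01730″ = 57.803 pc.
m − M = 5 log₁₀ d − 5 = 5 log₁₀(57.803) − 5 = 8.8098 − 5 = 3.8098.
m = M + (m − M) = 10.71 + 3.8098 = 14.52.

m = 14.52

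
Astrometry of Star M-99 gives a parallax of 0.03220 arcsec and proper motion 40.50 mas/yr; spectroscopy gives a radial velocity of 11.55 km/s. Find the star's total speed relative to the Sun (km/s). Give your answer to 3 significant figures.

d = 1/p = 1/0.03220″ = 31.056 pc.
μ = 40.50 mas/yr = 0.04050 ″/yr.
v_t = 4.740 μ d = 4.740 × 0.04050 × 31.056 = 5.9618 km/s.
v = √(v_r² + v_t²) = √(11.55² + 5.9618²) = √168.946 = 12.998 km/s.

13.0 km/s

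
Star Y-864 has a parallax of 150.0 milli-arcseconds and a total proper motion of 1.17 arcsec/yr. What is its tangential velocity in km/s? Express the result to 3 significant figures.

d = 1/p = 1/0.1500″ = 6.6667 pc.
v_t = 4.74 × μ × d = 4.74 × 1.17 × 6.6667 = 36.972 km/s.

37.0 km/s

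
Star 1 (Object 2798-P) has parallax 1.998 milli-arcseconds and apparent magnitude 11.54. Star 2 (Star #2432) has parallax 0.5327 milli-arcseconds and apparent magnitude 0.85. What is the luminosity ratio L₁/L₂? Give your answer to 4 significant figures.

d₁ = 1/p₁ = 1/0.001998″ = 500.5 pc; d₂ = 1/p₂ = 1/0.0005327″ = 1877.2 pc.
M₁ = m₁ − 5 log₁₀ d₁ + 5 = 11.54 − 13.4970 + 5 = 3.0430.
M₂ = 0.85 − 16.3676 + 5 = -10.5176.
L₁/L₂ = 10^(0.4(M₂ − M₁)) = 10^(0.4 × (-13.5606)) = 10^(-5.42424) = 0.000003765.

L₁/L₂ = 3.765 × 10^-6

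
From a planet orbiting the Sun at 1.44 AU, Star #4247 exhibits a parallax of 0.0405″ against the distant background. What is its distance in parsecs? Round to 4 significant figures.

35.56 pc

With baseline B (in AU) and parallax p (in arcsec), d = B/p parsecs.
d = 1.44 / 0.0405 = 35.556 pc.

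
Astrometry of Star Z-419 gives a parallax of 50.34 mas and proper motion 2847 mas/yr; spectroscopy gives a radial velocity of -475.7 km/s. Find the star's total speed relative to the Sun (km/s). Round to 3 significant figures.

d = 1/p = 1/0.05034″ = 19.865 pc.
μ = 2847 mas/yr = 2.847 ″/yr.
v_t = 4.740 μ d = 4.740 × 2.847 × 19.865 = 268.07 km/s.
v = √(v_r² + v_t²) = √((-475.7)² + 268.07²) = √298152 = 546.03 km/s.

546 km/s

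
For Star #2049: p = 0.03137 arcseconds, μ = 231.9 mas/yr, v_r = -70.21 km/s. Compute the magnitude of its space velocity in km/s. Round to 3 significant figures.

d = 1/p = 1/0.03137″ = 31.878 pc.
μ = 231.9 mas/yr = 0.2319 ″/yr.
v_t = 4.740 μ d = 4.740 × 0.2319 × 31.878 = 35.04 km/s.
v = √(v_r² + v_t²) = √((-70.21)² + 35.04²) = √6157.25 = 78.468 km/s.

78.5 km/s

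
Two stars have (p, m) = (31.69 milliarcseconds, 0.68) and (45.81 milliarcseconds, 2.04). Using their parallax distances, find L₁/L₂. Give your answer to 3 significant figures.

d₁ = 1/p₁ = 1/0.03169″ = 31.556 pc; d₂ = 1/p₂ = 1/0.04581″ = 21.829 pc.
M₁ = m₁ − 5 log₁₀ d₁ + 5 = 0.68 − 7.4954 + 5 = -1.8154.
M₂ = 2.04 − 6.6952 + 5 = 0.3448.
L₁/L₂ = 10^(0.4(M₂ − M₁)) = 10^(0.4 × 2.1602) = 10^0.86408 = 7.3127.

L₁/L₂ = 7.31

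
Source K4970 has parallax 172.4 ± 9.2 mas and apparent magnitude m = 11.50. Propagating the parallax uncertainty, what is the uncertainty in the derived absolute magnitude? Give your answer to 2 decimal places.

M = m − 5 log₁₀ d + 5 = m + 5 log₁₀ p + 5, so ∂M/∂p = 5/(p ln 10).
σ_M = (5/ln 10) · (σ_p/p) = 2.1715 × 9.2/172.4 = 2.1715 × 0.053364 = 0.11588.

σ_M = 0.12 mag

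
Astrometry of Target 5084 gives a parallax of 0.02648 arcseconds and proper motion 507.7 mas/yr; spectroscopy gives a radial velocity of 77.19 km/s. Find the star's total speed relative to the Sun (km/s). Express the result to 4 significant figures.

119.2 km/s

d = 1/p = 1/0.02648″ = 37.764 pc.
μ = 507.7 mas/yr = 0.5077 ″/yr.
v_t = 4.740 μ d = 4.740 × 0.5077 × 37.764 = 90.879 km/s.
v = √(v_r² + v_t²) = √(77.19² + 90.879²) = √14217.3 = 119.24 km/s.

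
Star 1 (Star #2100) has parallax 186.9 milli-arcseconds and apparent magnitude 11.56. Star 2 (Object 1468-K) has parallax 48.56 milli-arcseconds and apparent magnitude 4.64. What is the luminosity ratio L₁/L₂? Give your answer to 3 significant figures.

L₁/L₂ = 0.000115

d₁ = 1/p₁ = 1/0.1869″ = 5.3505 pc; d₂ = 1/p₂ = 1/0.04856″ = 20.593 pc.
M₁ = m₁ − 5 log₁₀ d₁ + 5 = 11.56 − 3.6420 + 5 = 12.9180.
M₂ = 4.64 − 6.5686 + 5 = 3.0714.
L₁/L₂ = 10^(0.4(M₂ − M₁)) = 10^(0.4 × (-9.8466)) = 10^(-3.93864) = 0.00011518.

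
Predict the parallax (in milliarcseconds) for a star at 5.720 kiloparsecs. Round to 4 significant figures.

0.1748 mas

d = 5.720 kpc = 5720 pc.
p = 1/d = 1/5720 = 0.00017483 arcsec.
= 0.00017483 × 1000 = 0.17483 mas.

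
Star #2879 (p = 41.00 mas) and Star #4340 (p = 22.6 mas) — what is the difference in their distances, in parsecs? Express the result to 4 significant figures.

d_A = 1/0.04100″ = 24.39 pc; d_B = 1/0.02260″ = 44.248 pc.
|d_B − d_A| = |44.248 − 24.39| = 19.858 pc.

19.86 pc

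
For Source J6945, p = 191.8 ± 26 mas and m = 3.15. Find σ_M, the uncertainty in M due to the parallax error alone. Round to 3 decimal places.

σ_M = 0.294 mag

M = m − 5 log₁₀ d + 5 = m + 5 log₁₀ p + 5, so ∂M/∂p = 5/(p ln 10).
σ_M = (5/ln 10) · (σ_p/p) = 2.1715 × 26/191.8 = 2.1715 × 0.13556 = 0.29437.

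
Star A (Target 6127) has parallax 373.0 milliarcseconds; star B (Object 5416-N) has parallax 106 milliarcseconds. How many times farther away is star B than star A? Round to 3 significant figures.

Since d = 1/p, d_B/d_A = p_A/p_B.
= 373.0 / 106 = 3.5189.

3.52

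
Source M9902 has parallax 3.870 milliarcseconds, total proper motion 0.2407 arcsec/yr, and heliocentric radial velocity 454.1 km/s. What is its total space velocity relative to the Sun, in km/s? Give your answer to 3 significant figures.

541 km/s

d = 1/p = 1/0.003870″ = 258.4 pc.
v_t = 4.740 μ d = 4.740 × 0.2407 × 258.4 = 294.81 km/s.
v = √(v_r² + v_t²) = √(454.1² + 294.81²) = √293120 = 541.41 km/s.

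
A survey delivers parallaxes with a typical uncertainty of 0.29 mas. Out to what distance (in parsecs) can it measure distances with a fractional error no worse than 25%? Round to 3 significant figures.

862 pc

σ_d/d = σ_p/p, so the condition is σ_p/p ≤ 0.25, i.e. p ≥ σ_p/0.25.
p_min = 0.29/0.25 = 1.16 mas = 0.00116 arcsec.
d_max = 1/p_min = 1/0.00116 = 862.07 pc.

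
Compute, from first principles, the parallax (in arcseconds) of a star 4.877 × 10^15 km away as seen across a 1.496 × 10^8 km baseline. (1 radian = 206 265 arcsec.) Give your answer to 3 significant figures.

0.00633 arcsec

θ ≈ B/d = (1.496 × 10^8) / (4.877 × 10^15) = 3.0675 × 10^-8 rad.
In arcseconds: 3.0675 × 10^-8 × 206265 = 0.0063272″.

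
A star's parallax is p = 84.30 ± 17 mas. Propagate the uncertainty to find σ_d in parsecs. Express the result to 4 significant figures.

2.392 pc

d = 1/p, so σ_d = σ_p / p².
σ_d = 0.0170 / (0.08430)² = 0.0170 / 0.0071065 = 2.3922 pc.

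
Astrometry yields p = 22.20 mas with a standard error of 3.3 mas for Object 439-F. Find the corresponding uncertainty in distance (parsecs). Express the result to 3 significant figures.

d = 1/p, so σ_d = σ_p / p².
σ_d = 0.00330 / (0.02220)² = 0.00330 / 0.00049284 = 6.6959 pc.

6.70 pc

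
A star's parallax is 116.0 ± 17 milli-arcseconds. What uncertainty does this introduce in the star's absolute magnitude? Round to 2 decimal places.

σ_M = 0.32 mag

M = m − 5 log₁₀ d + 5 = m + 5 log₁₀ p + 5, so ∂M/∂p = 5/(p ln 10).
σ_M = (5/ln 10) · (σ_p/p) = 2.1715 × 17/116.0 = 2.1715 × 0.14655 = 0.31823.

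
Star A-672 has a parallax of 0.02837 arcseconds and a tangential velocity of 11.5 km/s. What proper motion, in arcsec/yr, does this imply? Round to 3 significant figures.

d = 1/p = 1/0.02837″ = 35.249 pc.
μ = v_t / (4.74 d) = 11.5 / (4.74 × 35.249) = 11.5 / 167.08 = 0.068829 ″/yr.

0.0688 arcsec/yr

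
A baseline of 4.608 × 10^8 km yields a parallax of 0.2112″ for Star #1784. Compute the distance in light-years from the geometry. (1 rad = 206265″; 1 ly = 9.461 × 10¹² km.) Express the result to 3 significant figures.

θ = 0.2112″ = 0.2112/206265 = 1.0239 × 10^-6 rad.
d = B/θ = (4.608 × 10^8) / (1.0239 × 10^-6) = 4.5004 × 10^14 km = (4.5004 × 10^14) / (9.461 × 10^12) ly = 47.568 ly.

47.6 ly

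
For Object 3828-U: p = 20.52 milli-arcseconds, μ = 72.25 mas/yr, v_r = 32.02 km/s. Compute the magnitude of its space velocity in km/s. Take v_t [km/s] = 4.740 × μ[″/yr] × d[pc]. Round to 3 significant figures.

36.1 km/s

d = 1/p = 1/0.02052″ = 48.733 pc.
μ = 72.25 mas/yr = 0.07225 ″/yr.
v_t = 4.740 μ d = 4.740 × 0.07225 × 48.733 = 16.689 km/s.
v = √(v_r² + v_t²) = √(32.02² + 16.689²) = √1303.8 = 36.108 km/s.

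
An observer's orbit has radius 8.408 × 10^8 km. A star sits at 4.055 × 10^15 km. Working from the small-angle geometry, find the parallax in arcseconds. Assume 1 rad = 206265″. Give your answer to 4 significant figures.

0.04277 arcsec

θ ≈ B/d = (8.408 × 10^8) / (4.055 × 10^15) = 2.0735 × 10^-7 rad.
In arcseconds: 2.0735 × 10^-7 × 206265 = 0.042769″.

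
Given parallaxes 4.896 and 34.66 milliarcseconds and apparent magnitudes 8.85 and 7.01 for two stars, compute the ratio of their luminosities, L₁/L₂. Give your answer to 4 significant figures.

d₁ = 1/p₁ = 1/0.004896″ = 204.25 pc; d₂ = 1/p₂ = 1/0.03466″ = 28.852 pc.
M₁ = m₁ − 5 log₁₀ d₁ + 5 = 8.85 − 11.5508 + 5 = 2.2992.
M₂ = 7.01 − 7.3009 + 5 = 4.7091.
L₁/L₂ = 10^(0.4(M₂ − M₁)) = 10^(0.4 × 2.4099) = 10^0.96396 = 9.2036.

L₁/L₂ = 9.204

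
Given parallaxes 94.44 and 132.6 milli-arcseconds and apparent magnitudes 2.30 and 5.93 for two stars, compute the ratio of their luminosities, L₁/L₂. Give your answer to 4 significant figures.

L₁/L₂ = 55.82

d₁ = 1/p₁ = 1/0.09444″ = 10.589 pc; d₂ = 1/p₂ = 1/0.1326″ = 7.5415 pc.
M₁ = m₁ − 5 log₁₀ d₁ + 5 = 2.30 − 5.1243 + 5 = 2.1757.
M₂ = 5.93 − 4.3873 + 5 = 6.5427.
L₁/L₂ = 10^(0.4(M₂ − M₁)) = 10^(0.4 × 4.3670) = 10^1.74680 = 55.821.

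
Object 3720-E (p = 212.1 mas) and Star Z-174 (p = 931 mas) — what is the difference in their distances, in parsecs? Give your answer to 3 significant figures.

3.64 pc

d_A = 1/0.2121″ = 4.7148 pc; d_B = 1/0.9310″ = 1.0741 pc.
|d_B − d_A| = |1.0741 − 4.7148| = 3.6407 pc.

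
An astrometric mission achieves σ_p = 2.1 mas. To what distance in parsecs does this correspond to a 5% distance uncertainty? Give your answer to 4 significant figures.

23.81 pc

σ_d/d = σ_p/p, so the condition is σ_p/p ≤ 0.05, i.e. p ≥ σ_p/0.05.
p_min = 2.1/0.05 = 42 mas = 0.042 arcsec.
d_max = 1/p_min = 1/0.042 = 23.81 pc.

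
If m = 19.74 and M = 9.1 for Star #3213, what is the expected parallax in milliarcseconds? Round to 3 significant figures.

m − M = 19.74 − 9.1 = 10.64.
d = 10^((m−M)/5 + 1) = 10^3.128 = 1342.8 pc.
p = 1/d = 1/1342.8 = 0.00074471 arcsec = 0.74471 mas.

0.745 mas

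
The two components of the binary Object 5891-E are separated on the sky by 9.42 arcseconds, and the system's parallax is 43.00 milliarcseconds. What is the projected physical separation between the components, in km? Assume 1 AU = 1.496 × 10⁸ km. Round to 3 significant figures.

d = 1/p = 1/0.04300″ = 23.256 pc.
At distance d (pc), an angle of θ arcsec spans θ·d AU: s = 9.42 × 23.256 = 219.07 AU.
= 219.07 × 1.496 × 10⁸ km = 3.2773 × 10^10 km.

3.28 × 10^10 km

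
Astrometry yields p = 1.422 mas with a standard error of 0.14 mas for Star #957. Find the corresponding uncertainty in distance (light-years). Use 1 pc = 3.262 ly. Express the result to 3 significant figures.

d = 1/p, so σ_d = σ_p / p².
σ_d = 0.000140 / (0.001422)² = 0.000140 / 0.0000020221 = 69.235 pc = 69.235 × 3.262 ly = 225.84 ly.

226 ly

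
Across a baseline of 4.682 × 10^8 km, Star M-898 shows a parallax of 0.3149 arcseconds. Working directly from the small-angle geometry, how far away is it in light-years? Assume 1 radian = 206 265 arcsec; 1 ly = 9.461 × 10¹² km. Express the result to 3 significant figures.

32.4 ly

θ = 0.3149″ = 0.3149/206265 = 1.5267 × 10^-6 rad.
d = B/θ = (4.682 × 10^8) / (1.5267 × 10^-6) = 3.0667 × 10^14 km = (3.0667 × 10^14) / (9.461 × 10^12) ly = 32.414 ly.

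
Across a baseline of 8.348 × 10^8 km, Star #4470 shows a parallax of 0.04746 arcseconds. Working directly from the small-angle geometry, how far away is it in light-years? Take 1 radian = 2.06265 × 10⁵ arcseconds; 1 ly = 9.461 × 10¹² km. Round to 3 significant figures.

383 ly

θ = 0.04746″ = 0.04746/206265 = 2.3009 × 10^-7 rad.
d = B/θ = (8.348 × 10^8) / (2.3009 × 10^-7) = 3.6281 × 10^15 km = (3.6281 × 10^15) / (9.461 × 10^12) ly = 383.48 ly.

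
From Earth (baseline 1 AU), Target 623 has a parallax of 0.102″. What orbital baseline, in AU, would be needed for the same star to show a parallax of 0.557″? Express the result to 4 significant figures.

Parallax scales linearly with baseline: p ∝ B, so B = p_target / p_Earth × 1 AU.
B = 0.557 / 0.102 = 5.4608 AU.

5.461 AU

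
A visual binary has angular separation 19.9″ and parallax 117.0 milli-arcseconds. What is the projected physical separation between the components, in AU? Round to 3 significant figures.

d = 1/p = 1/0.1170″ = 8.547 pc.
At distance d (pc), an angle of θ arcsec spans θ·d AU: s = 19.9 × 8.547 = 170.09 AU.

170 AU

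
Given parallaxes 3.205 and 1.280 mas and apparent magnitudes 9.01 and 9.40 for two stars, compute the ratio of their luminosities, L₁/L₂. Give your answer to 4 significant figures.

d₁ = 1/p₁ = 1/0.003205″ = 312.01 pc; d₂ = 1/p₂ = 1/0.001280″ = 781.25 pc.
M₁ = m₁ − 5 log₁₀ d₁ + 5 = 9.01 − 12.4708 + 5 = 1.5392.
M₂ = 9.40 − 14.4640 + 5 = -0.0640.
L₁/L₂ = 10^(0.4(M₂ − M₁)) = 10^(0.4 × (-1.6032)) = 10^(-0.64128) = 0.22841.

L₁/L₂ = 0.2284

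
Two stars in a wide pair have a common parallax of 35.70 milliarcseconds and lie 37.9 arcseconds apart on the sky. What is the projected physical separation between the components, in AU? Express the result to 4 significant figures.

d = 1/p = 1/0.03570″ = 28.011 pc.
At distance d (pc), an angle of θ arcsec spans θ·d AU: s = 37.9 × 28.011 = 1061.6 AU.

1062 AU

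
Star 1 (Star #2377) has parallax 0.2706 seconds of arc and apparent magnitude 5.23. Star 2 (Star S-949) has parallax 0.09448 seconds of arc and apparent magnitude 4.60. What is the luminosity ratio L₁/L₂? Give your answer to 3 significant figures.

L₁/L₂ = 0.0682

d₁ = 1/p₁ = 1/0.2706″ = 3.6955 pc; d₂ = 1/p₂ = 1/0.09448″ = 10.584 pc.
M₁ = m₁ − 5 log₁₀ d₁ + 5 = 5.23 − 2.8384 + 5 = 7.3916.
M₂ = 4.60 − 5.1232 + 5 = 4.4768.
L₁/L₂ = 10^(0.4(M₂ − M₁)) = 10^(0.4 × (-2.9148)) = 10^(-1.16592) = 0.068246.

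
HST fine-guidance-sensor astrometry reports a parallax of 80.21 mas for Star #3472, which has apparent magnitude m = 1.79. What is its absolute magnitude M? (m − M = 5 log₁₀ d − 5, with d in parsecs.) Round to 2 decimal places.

M = 1.31

d = 1/p = 1/0.08021″ = 12.467 pc.
m − M = 5 log₁₀(12.467) − 5 = 5.4788 − 5 = 0.4788.
M = m − (m − M) = 1.79 − 0.4788 = 1.31.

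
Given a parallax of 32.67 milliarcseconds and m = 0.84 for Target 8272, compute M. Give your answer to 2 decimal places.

d = 1/p = 1/0.03267″ = 30.609 pc.
m − M = 5 log₁₀(30.609) − 5 = 7.4292 − 5 = 2.4292.
M = m − (m − M) = 0.84 − 2.4292 = -1.59.

M = -1.59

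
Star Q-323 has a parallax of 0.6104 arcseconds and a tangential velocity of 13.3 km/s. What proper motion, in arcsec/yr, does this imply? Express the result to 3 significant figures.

1.71 arcsec/yr

d = 1/p = 1/0.6104″ = 1.6383 pc.
μ = v_t / (4.74 d) = 13.3 / (4.74 × 1.6383) = 13.3 / 7.7655 = 1.7127 ″/yr.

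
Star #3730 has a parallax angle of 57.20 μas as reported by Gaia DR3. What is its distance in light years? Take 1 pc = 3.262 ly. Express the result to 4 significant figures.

57030 light years

p = 57.20 μas = 0.00005720 arcsec.
d = 1/p = 1/0.00005720 = 17483 pc.
In light-years: 17483 × 3.262 = 57030 ly.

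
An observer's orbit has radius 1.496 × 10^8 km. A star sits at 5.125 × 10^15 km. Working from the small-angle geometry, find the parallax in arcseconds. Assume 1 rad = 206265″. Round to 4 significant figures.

0.006021 arcsec

θ ≈ B/d = (1.496 × 10^8) / (5.125 × 10^15) = 2.9190 × 10^-8 rad.
In arcseconds: 2.9190 × 10^-8 × 206265 = 0.0060209″.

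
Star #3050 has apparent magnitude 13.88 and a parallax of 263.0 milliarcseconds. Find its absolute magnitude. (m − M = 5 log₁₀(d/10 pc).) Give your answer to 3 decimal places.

M = 15.980

d = 1/p = 1/0.2630″ = 3.8023 pc.
m − M = 5 log₁₀(3.8023) − 5 = 2.9002 − 5 = -2.0998.
M = m − (m − M) = 13.88 − (-2.0998) = 15.980.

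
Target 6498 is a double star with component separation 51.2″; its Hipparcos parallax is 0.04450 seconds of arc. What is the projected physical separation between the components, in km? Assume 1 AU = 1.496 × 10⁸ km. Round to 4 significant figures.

d = 1/p = 1/0.04450″ = 22.472 pc.
At distance d (pc), an angle of θ arcsec spans θ·d AU: s = 51.2 × 22.472 = 1150.6 AU.
= 1150.6 × 1.496 × 10⁸ km = 1.7213 × 10^11 km.

1.721 × 10^11 km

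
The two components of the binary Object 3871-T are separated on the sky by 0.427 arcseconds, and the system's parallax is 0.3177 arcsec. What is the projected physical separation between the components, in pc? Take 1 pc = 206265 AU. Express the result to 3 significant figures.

d = 1/p = 1/0.3177″ = 3.1476 pc.
At distance d (pc), an angle of θ arcsec spans θ·d AU: s = 0.427 × 3.1476 = 1.344 AU.
= 1.344 / 206265 = 6.5159 × 10^-6 pc.

6.52 × 10^-6 pc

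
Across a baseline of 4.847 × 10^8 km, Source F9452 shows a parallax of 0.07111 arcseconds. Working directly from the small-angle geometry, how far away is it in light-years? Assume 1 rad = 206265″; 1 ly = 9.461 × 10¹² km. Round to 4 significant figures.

θ = 0.07111″ = 0.07111/206265 = 3.4475 × 10^-7 rad.
d = B/θ = (4.847 × 10^8) / (3.4475 × 10^-7) = 1.4059 × 10^15 km = (1.4059 × 10^15) / (9.461 × 10^12) ly = 148.6 ly.

148.6 ly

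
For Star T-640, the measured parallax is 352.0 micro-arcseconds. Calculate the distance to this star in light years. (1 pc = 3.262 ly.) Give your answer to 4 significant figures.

9267 light years

p = 352.0 micro-arcseconds = 0.0003520 arcsec.
d = 1/p = 1/0.0003520 = 2840.9 pc.
In light-years: 2840.9 × 3.262 = 9267 ly.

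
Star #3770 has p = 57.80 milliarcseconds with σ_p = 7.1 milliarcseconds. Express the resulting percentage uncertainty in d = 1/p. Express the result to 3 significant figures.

12.3%

For d = 1/p, |σ_d/d| = |σ_p/p|.
σ_p/p = 7.1 / 57.80 = 0.12284 = 12.284%.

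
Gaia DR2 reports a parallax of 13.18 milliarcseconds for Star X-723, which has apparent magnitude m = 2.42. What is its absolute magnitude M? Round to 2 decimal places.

M = -1.98

d = 1/p = 1/0.01318″ = 75.873 pc.
m − M = 5 log₁₀(75.873) − 5 = 9.4004 − 5 = 4.4004.
M = m − (m − M) = 2.42 − 4.4004 = -1.98.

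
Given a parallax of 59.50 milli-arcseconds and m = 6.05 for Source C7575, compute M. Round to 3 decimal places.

M = 4.923

d = 1/p = 1/0.05950″ = 16.807 pc.
m − M = 5 log₁₀(16.807) − 5 = 6.1275 − 5 = 1.1275.
M = m − (m − M) = 6.05 − 1.1275 = 4.923.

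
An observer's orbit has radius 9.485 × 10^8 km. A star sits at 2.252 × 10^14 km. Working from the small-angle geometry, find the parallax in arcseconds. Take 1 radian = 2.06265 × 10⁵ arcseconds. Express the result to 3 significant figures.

θ ≈ B/d = (9.485 × 10^8) / (2.252 × 10^14) = 4.2118 × 10^-6 rad.
In arcseconds: 4.2118 × 10^-6 × 206265 = 0.86875″.

0.869 arcsec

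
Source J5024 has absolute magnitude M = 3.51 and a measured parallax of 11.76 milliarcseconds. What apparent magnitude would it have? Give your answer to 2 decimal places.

m = 8.16

d = 1/p = 1/0.01176″ = 85.034 pc.
m − M = 5 log₁₀ d − 5 = 5 log₁₀(85.034) − 5 = 9.6480 − 5 = 4.6480.
m = M + (m − M) = 3.51 + 4.6480 = 8.16.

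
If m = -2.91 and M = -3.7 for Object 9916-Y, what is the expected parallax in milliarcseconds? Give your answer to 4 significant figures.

69.50 mas

m − M = -2.91 − (-3.7) = 0.79.
d = 10^((m−M)/5 + 1) = 10^1.158 = 14.388 pc.
p = 1/d = 1/14.388 = 0.069502 arcsec = 69.502 mas.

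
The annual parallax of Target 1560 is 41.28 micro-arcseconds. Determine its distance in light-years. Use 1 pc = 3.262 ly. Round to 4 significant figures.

p = 41.28 micro-arcseconds = 0.00004128 arcsec.
d = 1/p = 1/0.00004128 = 24225 pc.
In light-years: 24225 × 3.262 = 79022 ly.

79020 light years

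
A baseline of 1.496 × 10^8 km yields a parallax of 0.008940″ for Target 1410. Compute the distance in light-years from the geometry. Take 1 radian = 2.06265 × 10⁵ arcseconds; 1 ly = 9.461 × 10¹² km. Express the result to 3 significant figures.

θ = 0.008940″ = 0.008940/206265 = 4.3342 × 10^-8 rad.
d = B/θ = (1.496 × 10^8) / (4.3342 × 10^-8) = 3.4516 × 10^15 km = (3.4516 × 10^15) / (9.461 × 10^12) ly = 364.82 ly.

365 ly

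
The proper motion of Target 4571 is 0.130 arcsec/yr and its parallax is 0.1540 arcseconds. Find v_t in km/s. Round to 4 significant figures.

4.001 km/s

d = 1/p = 1/0.1540″ = 6.4935 pc.
v_t = 4.74 × μ × d = 4.74 × 0.130 × 6.4935 = 4.0013 km/s.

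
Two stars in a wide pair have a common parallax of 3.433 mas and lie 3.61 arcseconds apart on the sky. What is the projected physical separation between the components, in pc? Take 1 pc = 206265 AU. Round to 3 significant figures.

d = 1/p = 1/0.003433″ = 291.29 pc.
At distance d (pc), an angle of θ arcsec spans θ·d AU: s = 3.61 × 291.29 = 1051.6 AU.
= 1051.6 / 206265 = 0.0050983 pc.

0.00510 pc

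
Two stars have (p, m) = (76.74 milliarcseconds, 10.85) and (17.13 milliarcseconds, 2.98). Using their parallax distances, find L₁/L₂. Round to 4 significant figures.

L₁/L₂ = 3.544 × 10^-5

d₁ = 1/p₁ = 1/0.07674″ = 13.031 pc; d₂ = 1/p₂ = 1/0.01713″ = 58.377 pc.
M₁ = m₁ − 5 log₁₀ d₁ + 5 = 10.85 − 5.5749 + 5 = 10.2751.
M₂ = 2.98 − 8.8312 + 5 = -0.8512.
L₁/L₂ = 10^(0.4(M₂ − M₁)) = 10^(0.4 × (-11.1263)) = 10^(-4.45052) = 0.000035439.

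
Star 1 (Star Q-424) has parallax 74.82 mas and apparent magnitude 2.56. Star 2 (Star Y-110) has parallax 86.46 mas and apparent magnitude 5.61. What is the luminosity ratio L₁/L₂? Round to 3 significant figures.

d₁ = 1/p₁ = 1/0.07482″ = 13.365 pc; d₂ = 1/p₂ = 1/0.08646″ = 11.566 pc.
M₁ = m₁ − 5 log₁₀ d₁ + 5 = 2.56 − 5.6298 + 5 = 1.9302.
M₂ = 5.61 − 5.3159 + 5 = 5.2941.
L₁/L₂ = 10^(0.4(M₂ − M₁)) = 10^(0.4 × 3.3639) = 10^1.34556 = 22.16.

L₁/L₂ = 22.2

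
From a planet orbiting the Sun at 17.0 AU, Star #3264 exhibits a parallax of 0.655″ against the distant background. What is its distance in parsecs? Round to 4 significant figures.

25.95 pc

With baseline B (in AU) and parallax p (in arcsec), d = B/p parsecs.
d = 17.0 / 0.655 = 25.954 pc.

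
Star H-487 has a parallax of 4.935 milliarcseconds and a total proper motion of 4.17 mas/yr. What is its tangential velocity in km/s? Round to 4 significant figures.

4.005 km/s

d = 1/p = 1/0.004935″ = 202.63 pc.
μ = 4.17 mas/yr = 0.00417 ″/yr.
v_t = 4.74 × μ × d = 4.74 × 0.00417 × 202.63 = 4.0051 km/s.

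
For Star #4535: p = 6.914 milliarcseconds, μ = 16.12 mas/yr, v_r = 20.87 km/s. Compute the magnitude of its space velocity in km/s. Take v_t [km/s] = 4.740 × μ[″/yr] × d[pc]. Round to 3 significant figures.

d = 1/p = 1/0.006914″ = 144.63 pc.
μ = 16.12 mas/yr = 0.01612 ″/yr.
v_t = 4.740 μ d = 4.740 × 0.01612 × 144.63 = 11.051 km/s.
v = √(v_r² + v_t²) = √(20.87² + 11.051²) = √557.682 = 23.615 km/s.

23.6 km/s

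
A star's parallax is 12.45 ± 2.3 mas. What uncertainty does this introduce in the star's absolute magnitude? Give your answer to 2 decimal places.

σ_M = 0.40 mag

M = m − 5 log₁₀ d + 5 = m + 5 log₁₀ p + 5, so ∂M/∂p = 5/(p ln 10).
σ_M = (5/ln 10) · (σ_p/p) = 2.1715 × 2.3/12.45 = 2.1715 × 0.18474 = 0.40116.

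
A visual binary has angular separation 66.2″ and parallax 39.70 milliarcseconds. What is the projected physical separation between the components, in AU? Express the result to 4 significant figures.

d = 1/p = 1/0.03970″ = 25.189 pc.
At distance d (pc), an angle of θ arcsec spans θ·d AU: s = 66.2 × 25.189 = 1667.5 AU.

1668 AU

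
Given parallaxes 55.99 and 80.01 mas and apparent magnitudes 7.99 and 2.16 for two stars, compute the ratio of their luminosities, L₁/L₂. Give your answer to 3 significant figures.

d₁ = 1/p₁ = 1/0.05599″ = 17.86 pc; d₂ = 1/p₂ = 1/0.08001″ = 12.498 pc.
M₁ = m₁ − 5 log₁₀ d₁ + 5 = 7.99 − 6.2594 + 5 = 6.7306.
M₂ = 2.16 − 5.4842 + 5 = 1.6758.
L₁/L₂ = 10^(0.4(M₂ − M₁)) = 10^(0.4 × (-5.0548)) = 10^(-2.02192) = 0.0095078.

L₁/L₂ = 0.00951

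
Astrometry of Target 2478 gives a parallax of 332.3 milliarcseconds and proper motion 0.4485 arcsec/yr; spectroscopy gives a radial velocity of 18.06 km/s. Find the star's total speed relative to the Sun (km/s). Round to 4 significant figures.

d = 1/p = 1/0.3323″ = 3.0093 pc.
v_t = 4.740 μ d = 4.740 × 0.4485 × 3.0093 = 6.3974 km/s.
v = √(v_r² + v_t²) = √(18.06² + 6.3974²) = √367.09 = 19.16 km/s.

19.16 km/s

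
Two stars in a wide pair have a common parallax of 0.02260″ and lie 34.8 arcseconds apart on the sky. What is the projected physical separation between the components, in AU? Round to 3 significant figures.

1540 AU

d = 1/p = 1/0.02260″ = 44.248 pc.
At distance d (pc), an angle of θ arcsec spans θ·d AU: s = 34.8 × 44.248 = 1539.8 AU.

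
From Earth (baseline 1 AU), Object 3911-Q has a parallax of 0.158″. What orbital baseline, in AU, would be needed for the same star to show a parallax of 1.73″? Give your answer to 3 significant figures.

Parallax scales linearly with baseline: p ∝ B, so B = p_target / p_Earth × 1 AU.
B = 1.73 / 0.158 = 10.949 AU.

10.9 AU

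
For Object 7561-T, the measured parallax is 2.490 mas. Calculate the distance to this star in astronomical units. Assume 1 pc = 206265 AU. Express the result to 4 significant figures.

p = 2.490 mas = 0.002490 arcsec.
d = 1/p = 1/0.002490 = 401.61 pc.
In AU: 401.61 × 206265 = 8.2838 × 10^7 AU.

8.284 × 10^7 AU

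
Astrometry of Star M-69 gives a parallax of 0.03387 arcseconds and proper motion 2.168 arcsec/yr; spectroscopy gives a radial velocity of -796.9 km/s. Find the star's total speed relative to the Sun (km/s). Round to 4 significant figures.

852.7 km/s

d = 1/p = 1/0.03387″ = 29.525 pc.
v_t = 4.740 μ d = 4.740 × 2.168 × 29.525 = 303.41 km/s.
v = √(v_r² + v_t²) = √((-796.9)² + 303.41²) = √727107 = 852.71 km/s.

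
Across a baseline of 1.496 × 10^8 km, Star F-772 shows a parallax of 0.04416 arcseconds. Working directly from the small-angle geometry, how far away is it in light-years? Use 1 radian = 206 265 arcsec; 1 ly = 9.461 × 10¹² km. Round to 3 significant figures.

θ = 0.04416″ = 0.04416/206265 = 2.1409 × 10^-7 rad.
d = B/θ = (1.496 × 10^8) / (2.1409 × 10^-7) = 6.9877 × 10^14 km = (6.9877 × 10^14) / (9.461 × 10^12) ly = 73.858 ly.

73.9 ly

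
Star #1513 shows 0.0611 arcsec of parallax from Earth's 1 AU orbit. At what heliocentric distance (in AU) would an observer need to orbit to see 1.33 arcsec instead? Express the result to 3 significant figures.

21.8 AU

Parallax scales linearly with baseline: p ∝ B, so B = p_target / p_Earth × 1 AU.
B = 1.33 / 0.0611 = 21.768 AU.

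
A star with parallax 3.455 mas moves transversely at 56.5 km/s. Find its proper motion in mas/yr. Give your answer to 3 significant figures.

d = 1/p = 1/0.003455″ = 289.44 pc.
μ = v_t / (4.74 d) = 56.5 / (4.74 × 289.44) = 56.5 / 1371.9 = 0.041184 ″/yr = 41.184 mas/yr.

41.2 mas/yr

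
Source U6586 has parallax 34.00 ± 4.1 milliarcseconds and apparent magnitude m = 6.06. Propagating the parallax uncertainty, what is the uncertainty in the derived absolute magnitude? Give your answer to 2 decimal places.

σ_M = 0.26 mag

M = m − 5 log₁₀ d + 5 = m + 5 log₁₀ p + 5, so ∂M/∂p = 5/(p ln 10).
σ_M = (5/ln 10) · (σ_p/p) = 2.1715 × 4.1/34.00 = 2.1715 × 0.12059 = 0.26186.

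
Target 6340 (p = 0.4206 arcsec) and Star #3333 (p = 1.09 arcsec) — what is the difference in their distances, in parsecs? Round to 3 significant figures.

1.46 pc

d_A = 1/0.4206″ = 2.3776 pc; d_B = 1/1.090″ = 0.91743 pc.
|d_B − d_A| = |0.91743 − 2.3776| = 1.4602 pc.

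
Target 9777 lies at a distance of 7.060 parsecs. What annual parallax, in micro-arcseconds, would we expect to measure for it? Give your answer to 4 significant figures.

141600 μas

p = 1/d = 1/7.06 = 0.14164 arcsec.
= 0.14164 × 10⁶ = 1.4164 × 10^5 μas.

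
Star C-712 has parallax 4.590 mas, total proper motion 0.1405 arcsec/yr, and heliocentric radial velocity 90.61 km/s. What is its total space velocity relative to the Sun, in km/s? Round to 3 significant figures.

d = 1/p = 1/0.004590″ = 217.86 pc.
v_t = 4.740 μ d = 4.740 × 0.1405 × 217.86 = 145.09 km/s.
v = √(v_r² + v_t²) = √(90.61² + 145.09²) = √29261.3 = 171.06 km/s.

171 km/s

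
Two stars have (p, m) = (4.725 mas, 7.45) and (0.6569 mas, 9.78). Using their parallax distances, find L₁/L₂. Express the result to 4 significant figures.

L₁/L₂ = 0.1653

d₁ = 1/p₁ = 1/0.004725″ = 211.64 pc; d₂ = 1/p₂ = 1/0.0006569″ = 1522.3 pc.
M₁ = m₁ − 5 log₁₀ d₁ + 5 = 7.45 − 11.6280 + 5 = 0.8220.
M₂ = 9.78 − 15.9125 + 5 = -1.1325.
L₁/L₂ = 10^(0.4(M₂ − M₁)) = 10^(0.4 × (-1.9545)) = 10^(-0.78180) = 0.16527.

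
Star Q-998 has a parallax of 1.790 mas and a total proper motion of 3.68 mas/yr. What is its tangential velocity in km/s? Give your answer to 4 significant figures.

9.745 km/s

d = 1/p = 1/0.001790″ = 558.66 pc.
μ = 3.68 mas/yr = 0.00368 ″/yr.
v_t = 4.74 × μ × d = 4.74 × 0.00368 × 558.66 = 9.7448 km/s.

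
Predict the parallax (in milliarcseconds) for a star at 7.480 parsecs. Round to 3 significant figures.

p = 1/d = 1/7.48 = 0.13369 arcsec.
= 0.13369 × 1000 = 133.69 mas.

134 mas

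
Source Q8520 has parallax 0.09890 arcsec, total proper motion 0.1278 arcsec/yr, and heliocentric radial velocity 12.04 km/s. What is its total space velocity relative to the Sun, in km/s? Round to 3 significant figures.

13.5 km/s

d = 1/p = 1/0.09890″ = 10.111 pc.
v_t = 4.740 μ d = 4.740 × 0.1278 × 10.111 = 6.125 km/s.
v = √(v_r² + v_t²) = √(12.04² + 6.125²) = √182.477 = 13.508 km/s.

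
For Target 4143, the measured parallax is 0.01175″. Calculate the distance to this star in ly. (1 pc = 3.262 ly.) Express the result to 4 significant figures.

d = 1/p = 1/0.01175 = 85.106 pc.
In light-years: 85.106 × 3.262 = 277.62 ly.

277.6 ly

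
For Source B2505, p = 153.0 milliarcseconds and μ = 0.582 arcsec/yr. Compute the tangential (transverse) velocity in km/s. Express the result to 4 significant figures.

18.03 km/s

d = 1/p = 1/0.1530″ = 6.5359 pc.
v_t = 4.74 × μ × d = 4.74 × 0.582 × 6.5359 = 18.03 km/s.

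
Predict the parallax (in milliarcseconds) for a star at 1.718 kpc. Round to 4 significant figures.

0.5821 mas

d = 1.718 kpc = 1718 pc.
p = 1/d = 1/1718 = 0.00058207 arcsec.
= 0.00058207 × 1000 = 0.58207 mas.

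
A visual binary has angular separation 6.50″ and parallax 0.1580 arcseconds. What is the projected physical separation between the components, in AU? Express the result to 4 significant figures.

41.14 AU

d = 1/p = 1/0.1580″ = 6.3291 pc.
At distance d (pc), an angle of θ arcsec spans θ·d AU: s = 6.50 × 6.3291 = 41.139 AU.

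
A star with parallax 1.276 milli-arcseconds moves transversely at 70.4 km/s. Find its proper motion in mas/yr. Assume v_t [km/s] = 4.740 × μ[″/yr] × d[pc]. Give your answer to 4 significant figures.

18.95 mas/yr

d = 1/p = 1/0.001276″ = 783.7 pc.
μ = v_t / (4.74 d) = 70.4 / (4.74 × 783.7) = 70.4 / 3714.7 = 0.018952 ″/yr = 18.952 mas/yr.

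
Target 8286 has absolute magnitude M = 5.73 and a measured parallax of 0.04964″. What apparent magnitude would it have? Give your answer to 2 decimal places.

m = 7.25

d = 1/p = 1/0.04964″ = 20.145 pc.
m − M = 5 log₁₀ d − 5 = 5 log₁₀(20.145) − 5 = 6.5208 − 5 = 1.5208.
m = M + (m − M) = 5.73 + 1.5208 = 7.25.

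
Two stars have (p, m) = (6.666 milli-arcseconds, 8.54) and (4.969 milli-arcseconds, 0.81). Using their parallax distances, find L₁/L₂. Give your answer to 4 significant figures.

d₁ = 1/p₁ = 1/0.006666″ = 150.02 pc; d₂ = 1/p₂ = 1/0.004969″ = 201.25 pc.
M₁ = m₁ − 5 log₁₀ d₁ + 5 = 8.54 − 10.8807 + 5 = 2.6593.
M₂ = 0.81 − 11.5187 + 5 = -5.7087.
L₁/L₂ = 10^(0.4(M₂ − M₁)) = 10^(0.4 × (-8.3680)) = 10^(-3.34720) = 0.00044957.

L₁/L₂ = 0.0004496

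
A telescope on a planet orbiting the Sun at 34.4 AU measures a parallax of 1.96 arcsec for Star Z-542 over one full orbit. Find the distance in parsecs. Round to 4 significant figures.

17.55 pc

With baseline B (in AU) and parallax p (in arcsec), d = B/p parsecs.
d = 34.4 / 1.96 = 17.551 pc.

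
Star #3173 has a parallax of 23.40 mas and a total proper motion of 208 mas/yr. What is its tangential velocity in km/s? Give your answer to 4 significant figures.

42.13 km/s

d = 1/p = 1/0.02340″ = 42.735 pc.
μ = 208 mas/yr = 0.208 ″/yr.
v_t = 4.74 × μ × d = 4.74 × 0.208 × 42.735 = 42.133 km/s.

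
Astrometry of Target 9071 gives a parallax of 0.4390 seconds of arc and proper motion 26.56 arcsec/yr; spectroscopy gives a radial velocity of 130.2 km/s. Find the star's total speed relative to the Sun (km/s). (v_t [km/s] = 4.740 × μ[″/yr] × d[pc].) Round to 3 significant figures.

d = 1/p = 1/0.4390″ = 2.2779 pc.
v_t = 4.740 μ d = 4.740 × 26.56 × 2.2779 = 286.77 km/s.
v = √(v_r² + v_t²) = √(130.2² + 286.77²) = √99189.1 = 314.94 km/s.

315 km/s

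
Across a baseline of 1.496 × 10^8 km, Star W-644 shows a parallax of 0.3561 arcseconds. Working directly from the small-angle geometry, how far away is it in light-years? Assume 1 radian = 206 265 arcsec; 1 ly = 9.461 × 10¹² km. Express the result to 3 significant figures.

9.16 ly

θ = 0.3561″ = 0.3561/206265 = 1.7264 × 10^-6 rad.
d = B/θ = (1.496 × 10^8) / (1.7264 × 10^-6) = 8.6654 × 10^13 km = (8.6654 × 10^13) / (9.461 × 10^12) ly = 9.1591 ly.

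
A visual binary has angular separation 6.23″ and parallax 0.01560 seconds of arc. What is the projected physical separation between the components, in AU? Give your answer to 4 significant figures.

d = 1/p = 1/0.01560″ = 64.103 pc.
At distance d (pc), an angle of θ arcsec spans θ·d AU: s = 6.23 × 64.103 = 399.36 AU.

399.4 AU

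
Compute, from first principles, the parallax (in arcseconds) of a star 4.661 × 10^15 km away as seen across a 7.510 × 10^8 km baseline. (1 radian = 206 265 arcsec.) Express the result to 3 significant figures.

0.0332 arcsec

θ ≈ B/d = (7.510 × 10^8) / (4.661 × 10^15) = 1.6112 × 10^-7 rad.
In arcseconds: 1.6112 × 10^-7 × 206265 = 0.033233″.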